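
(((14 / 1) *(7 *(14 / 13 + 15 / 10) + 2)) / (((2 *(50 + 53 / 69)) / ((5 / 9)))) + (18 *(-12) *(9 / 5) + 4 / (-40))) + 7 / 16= -4228870309 / 10929360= -386.93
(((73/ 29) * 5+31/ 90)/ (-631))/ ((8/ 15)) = -33749/ 878352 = -0.04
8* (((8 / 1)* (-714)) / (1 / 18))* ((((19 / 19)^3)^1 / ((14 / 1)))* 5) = -293760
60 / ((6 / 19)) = 190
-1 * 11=-11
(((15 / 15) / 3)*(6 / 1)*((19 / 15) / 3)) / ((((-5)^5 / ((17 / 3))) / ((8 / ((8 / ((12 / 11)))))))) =-2584 / 1546875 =-0.00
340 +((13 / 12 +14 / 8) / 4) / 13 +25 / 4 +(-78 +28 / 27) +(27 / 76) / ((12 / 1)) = 28742977 / 106704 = 269.37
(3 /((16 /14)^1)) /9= 7 /24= 0.29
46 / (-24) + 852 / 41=9281 / 492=18.86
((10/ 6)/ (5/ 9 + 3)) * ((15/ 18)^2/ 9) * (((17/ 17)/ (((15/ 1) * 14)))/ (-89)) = -25/ 12918528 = -0.00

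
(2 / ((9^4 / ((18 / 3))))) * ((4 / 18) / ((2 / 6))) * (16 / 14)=64 / 45927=0.00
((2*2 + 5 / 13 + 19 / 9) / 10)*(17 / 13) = 1292 / 1521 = 0.85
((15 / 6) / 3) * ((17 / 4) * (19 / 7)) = 1615 / 168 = 9.61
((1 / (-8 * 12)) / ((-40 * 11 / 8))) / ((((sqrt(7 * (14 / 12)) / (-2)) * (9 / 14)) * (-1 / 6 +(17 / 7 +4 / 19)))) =-133 * sqrt(6) / 3906540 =-0.00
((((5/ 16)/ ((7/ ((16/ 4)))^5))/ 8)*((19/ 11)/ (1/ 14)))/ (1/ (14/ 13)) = 0.06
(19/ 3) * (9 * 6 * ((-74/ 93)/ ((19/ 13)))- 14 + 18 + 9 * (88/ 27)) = 6952/ 279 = 24.92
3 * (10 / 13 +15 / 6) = 255 / 26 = 9.81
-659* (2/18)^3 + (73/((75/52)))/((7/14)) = 1828381/18225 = 100.32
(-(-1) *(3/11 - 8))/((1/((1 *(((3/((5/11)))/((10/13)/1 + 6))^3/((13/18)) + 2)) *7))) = -12502973/70400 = -177.60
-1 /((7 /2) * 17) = -2 /119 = -0.02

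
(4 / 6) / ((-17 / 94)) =-188 / 51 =-3.69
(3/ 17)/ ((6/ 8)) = 4/ 17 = 0.24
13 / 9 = 1.44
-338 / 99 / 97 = -338 / 9603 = -0.04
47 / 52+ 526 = 27399 / 52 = 526.90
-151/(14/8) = -604/7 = -86.29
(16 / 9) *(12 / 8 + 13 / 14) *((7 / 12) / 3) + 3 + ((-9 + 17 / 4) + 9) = 2621 / 324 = 8.09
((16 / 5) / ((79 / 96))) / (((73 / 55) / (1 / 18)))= 2816 / 17301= 0.16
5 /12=0.42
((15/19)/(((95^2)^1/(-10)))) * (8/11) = -48/75449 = -0.00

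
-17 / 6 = -2.83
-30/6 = -5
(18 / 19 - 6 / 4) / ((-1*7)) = 3 / 38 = 0.08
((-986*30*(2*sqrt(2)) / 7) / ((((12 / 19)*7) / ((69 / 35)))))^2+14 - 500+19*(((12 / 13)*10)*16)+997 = 43449349092043 / 1529437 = 28408721.05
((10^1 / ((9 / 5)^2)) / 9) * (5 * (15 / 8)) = 3125 / 972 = 3.22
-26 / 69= -0.38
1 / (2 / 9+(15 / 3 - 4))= 0.82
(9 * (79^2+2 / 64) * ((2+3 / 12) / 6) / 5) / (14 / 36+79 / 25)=242651295 / 204416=1187.05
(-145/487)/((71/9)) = -1305/34577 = -0.04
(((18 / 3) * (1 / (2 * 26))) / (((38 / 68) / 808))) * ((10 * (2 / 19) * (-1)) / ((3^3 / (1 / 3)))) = -274720 / 126711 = -2.17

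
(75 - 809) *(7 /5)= -5138 /5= -1027.60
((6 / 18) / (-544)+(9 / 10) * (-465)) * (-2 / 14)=682993 / 11424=59.79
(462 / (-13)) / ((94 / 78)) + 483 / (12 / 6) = 19929 / 94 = 212.01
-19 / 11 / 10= -19 / 110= -0.17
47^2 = 2209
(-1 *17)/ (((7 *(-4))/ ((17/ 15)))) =289/ 420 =0.69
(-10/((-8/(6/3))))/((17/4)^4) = 640/83521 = 0.01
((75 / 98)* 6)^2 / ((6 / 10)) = 84375 / 2401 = 35.14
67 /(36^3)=67 /46656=0.00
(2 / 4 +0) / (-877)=-1 / 1754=-0.00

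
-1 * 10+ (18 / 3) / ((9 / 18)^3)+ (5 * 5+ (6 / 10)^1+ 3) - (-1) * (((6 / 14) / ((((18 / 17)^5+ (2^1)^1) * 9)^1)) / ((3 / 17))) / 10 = 39691070345 / 595889532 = 66.61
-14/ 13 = -1.08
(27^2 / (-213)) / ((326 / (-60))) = 7290 / 11573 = 0.63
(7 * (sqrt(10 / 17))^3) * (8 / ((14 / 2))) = 80 * sqrt(170) / 289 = 3.61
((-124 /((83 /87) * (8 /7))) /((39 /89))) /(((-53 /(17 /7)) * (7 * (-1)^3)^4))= 1360187 /274611974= 0.00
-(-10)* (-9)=-90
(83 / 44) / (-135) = -83 / 5940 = -0.01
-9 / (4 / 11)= -99 / 4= -24.75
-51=-51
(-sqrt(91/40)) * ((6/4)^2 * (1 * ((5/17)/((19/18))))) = -81 * sqrt(910)/2584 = -0.95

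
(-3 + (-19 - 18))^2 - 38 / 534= 427181 / 267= 1599.93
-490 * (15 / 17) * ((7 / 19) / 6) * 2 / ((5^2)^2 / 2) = -1372 / 8075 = -0.17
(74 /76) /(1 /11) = 407 /38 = 10.71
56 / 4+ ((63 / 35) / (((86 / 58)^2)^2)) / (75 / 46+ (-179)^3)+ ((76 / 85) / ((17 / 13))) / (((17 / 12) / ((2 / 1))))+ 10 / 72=15.10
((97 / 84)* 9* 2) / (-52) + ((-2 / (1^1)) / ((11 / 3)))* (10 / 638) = -1042959 / 2554552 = -0.41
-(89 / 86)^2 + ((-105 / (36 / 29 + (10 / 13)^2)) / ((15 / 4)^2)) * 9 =-1566883847 / 41528540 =-37.73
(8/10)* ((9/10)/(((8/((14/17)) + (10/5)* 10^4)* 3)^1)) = 21/1750850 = 0.00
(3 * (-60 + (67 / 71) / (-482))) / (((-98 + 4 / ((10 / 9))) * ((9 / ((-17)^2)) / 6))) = 2967144215 / 8076392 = 367.38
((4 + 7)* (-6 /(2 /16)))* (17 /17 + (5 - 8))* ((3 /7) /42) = 528 /49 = 10.78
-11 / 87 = -0.13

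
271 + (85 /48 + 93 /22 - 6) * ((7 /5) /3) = 2146313 /7920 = 271.00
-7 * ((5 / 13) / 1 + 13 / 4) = -1323 / 52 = -25.44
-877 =-877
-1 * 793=-793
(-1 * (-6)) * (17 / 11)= 102 / 11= 9.27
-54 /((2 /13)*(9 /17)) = -663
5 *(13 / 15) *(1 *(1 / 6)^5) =13 / 23328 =0.00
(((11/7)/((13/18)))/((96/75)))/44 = 225/5824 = 0.04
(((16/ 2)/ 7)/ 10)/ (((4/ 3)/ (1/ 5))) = 3/ 175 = 0.02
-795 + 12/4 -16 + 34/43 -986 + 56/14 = -76936/43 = -1789.21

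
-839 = -839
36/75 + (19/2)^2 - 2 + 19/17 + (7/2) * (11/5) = 165831/1700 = 97.55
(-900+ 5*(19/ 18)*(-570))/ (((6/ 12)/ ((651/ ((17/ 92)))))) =-468155800/ 17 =-27538576.47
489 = 489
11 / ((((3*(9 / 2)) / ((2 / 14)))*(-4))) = -11 / 378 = -0.03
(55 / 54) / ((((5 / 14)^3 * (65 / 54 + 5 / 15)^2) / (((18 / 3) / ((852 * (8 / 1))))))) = 101871 / 12227975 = 0.01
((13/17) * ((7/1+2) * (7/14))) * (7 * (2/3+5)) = 273/2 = 136.50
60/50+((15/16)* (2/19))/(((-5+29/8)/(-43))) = 4479/1045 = 4.29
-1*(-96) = 96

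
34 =34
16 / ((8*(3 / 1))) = 2 / 3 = 0.67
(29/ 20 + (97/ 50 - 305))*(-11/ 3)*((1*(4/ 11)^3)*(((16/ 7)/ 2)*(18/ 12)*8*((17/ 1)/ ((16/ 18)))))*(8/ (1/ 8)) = 18901536768/ 21175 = 892634.56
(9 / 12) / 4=3 / 16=0.19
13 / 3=4.33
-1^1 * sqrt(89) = -sqrt(89) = -9.43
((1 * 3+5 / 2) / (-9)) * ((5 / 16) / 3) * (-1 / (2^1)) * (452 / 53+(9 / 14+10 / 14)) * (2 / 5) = 8965 / 71232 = 0.13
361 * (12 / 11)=4332 / 11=393.82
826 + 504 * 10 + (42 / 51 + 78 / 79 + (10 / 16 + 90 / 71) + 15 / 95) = 85075751487 / 14493656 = 5869.86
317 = 317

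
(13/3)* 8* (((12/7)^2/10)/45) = 832/3675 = 0.23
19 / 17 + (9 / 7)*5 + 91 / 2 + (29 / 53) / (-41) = 27427223 / 517174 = 53.03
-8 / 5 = -1.60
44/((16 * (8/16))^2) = 0.69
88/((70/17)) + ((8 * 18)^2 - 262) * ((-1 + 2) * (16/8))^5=655189.37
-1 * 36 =-36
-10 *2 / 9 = -20 / 9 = -2.22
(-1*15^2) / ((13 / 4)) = -900 / 13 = -69.23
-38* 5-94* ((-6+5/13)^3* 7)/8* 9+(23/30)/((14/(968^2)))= 168120769529/922740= 182197.34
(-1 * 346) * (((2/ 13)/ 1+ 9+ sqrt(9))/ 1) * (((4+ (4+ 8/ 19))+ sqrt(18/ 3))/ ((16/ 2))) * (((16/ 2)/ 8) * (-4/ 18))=13667 * sqrt(6)/ 117+ 2186720/ 2223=1269.81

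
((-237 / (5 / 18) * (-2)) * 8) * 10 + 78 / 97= 13241742 / 97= 136512.80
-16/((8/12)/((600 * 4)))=-57600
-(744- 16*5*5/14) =-5008/7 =-715.43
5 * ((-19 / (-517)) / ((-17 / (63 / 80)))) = -1197 / 140624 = -0.01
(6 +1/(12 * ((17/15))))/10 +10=7213/680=10.61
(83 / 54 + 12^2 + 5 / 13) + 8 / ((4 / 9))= 115073 / 702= 163.92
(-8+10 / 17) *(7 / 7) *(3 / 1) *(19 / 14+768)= -17106.88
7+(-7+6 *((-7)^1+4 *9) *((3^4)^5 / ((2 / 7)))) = 2123451700209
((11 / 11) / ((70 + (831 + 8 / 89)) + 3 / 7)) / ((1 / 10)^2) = 0.11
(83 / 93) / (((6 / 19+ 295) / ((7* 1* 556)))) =6137684 / 521823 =11.76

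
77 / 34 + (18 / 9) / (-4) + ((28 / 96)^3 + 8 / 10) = 3042787 / 1175040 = 2.59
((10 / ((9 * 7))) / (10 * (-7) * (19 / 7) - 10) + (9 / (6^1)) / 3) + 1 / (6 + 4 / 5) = 13843 / 21420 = 0.65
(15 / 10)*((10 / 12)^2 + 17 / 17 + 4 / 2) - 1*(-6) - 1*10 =37 / 24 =1.54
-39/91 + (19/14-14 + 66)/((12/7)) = 1719/56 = 30.70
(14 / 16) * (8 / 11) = 0.64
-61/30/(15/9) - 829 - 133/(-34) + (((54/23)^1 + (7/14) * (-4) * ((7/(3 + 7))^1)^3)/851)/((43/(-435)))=-236459753561/286157260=-826.33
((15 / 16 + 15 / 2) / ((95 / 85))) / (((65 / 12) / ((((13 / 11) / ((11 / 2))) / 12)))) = 459 / 18392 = 0.02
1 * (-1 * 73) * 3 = -219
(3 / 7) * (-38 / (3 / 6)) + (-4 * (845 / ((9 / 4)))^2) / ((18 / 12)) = -639821804 / 1701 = -376144.51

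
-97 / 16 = -6.06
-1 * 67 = -67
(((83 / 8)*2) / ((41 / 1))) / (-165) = -83 / 27060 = -0.00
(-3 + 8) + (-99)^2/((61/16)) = 157121/61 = 2575.75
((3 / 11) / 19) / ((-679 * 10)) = -3 / 1419110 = -0.00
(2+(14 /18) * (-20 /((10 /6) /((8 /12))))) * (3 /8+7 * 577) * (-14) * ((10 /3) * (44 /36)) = 236384225 /243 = 972774.59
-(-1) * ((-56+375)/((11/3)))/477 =0.18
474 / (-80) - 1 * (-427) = 16843 / 40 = 421.08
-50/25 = -2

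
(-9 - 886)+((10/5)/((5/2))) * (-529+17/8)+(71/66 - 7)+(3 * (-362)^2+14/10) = 64648811/165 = 391810.98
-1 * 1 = -1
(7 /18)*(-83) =-581 /18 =-32.28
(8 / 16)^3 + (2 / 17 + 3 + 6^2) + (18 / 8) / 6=39.62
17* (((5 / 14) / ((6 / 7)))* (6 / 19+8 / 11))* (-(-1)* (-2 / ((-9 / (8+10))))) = 18530 / 627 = 29.55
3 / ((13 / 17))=51 / 13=3.92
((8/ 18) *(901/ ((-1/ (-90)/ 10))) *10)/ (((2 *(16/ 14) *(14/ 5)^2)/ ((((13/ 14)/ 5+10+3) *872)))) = 113308633750/ 49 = 2312421096.94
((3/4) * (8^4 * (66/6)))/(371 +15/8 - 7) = 92.36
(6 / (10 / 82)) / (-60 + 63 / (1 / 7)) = 82 / 635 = 0.13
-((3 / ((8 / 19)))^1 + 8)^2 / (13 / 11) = -161051 / 832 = -193.57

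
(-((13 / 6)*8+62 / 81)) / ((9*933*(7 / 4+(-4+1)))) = 5864 / 3400785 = 0.00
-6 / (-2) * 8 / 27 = 0.89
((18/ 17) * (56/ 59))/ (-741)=-336/ 247741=-0.00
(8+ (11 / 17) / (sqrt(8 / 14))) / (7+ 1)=11 * sqrt(7) / 272+ 1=1.11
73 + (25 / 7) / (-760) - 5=72347 / 1064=68.00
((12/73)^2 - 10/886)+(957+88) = 2467017762/2360747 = 1045.02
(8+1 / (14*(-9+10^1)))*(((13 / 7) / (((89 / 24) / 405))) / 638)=2.57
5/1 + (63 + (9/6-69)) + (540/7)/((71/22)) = 24257/994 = 24.40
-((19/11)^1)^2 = -2.98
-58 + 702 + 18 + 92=754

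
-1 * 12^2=-144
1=1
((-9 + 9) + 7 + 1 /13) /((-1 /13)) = -92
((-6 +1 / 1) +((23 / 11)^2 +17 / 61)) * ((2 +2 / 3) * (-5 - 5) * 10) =2063200 / 22143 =93.18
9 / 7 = 1.29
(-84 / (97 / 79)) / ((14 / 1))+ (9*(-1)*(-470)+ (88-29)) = 415559 / 97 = 4284.11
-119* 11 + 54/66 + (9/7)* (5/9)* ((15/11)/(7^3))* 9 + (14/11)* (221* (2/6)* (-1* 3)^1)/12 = -19182967/14406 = -1331.60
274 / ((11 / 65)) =17810 / 11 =1619.09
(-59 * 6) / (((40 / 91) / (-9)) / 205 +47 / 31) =-368495946 / 1577965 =-233.53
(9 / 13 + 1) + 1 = 35 / 13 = 2.69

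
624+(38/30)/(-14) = 131021/210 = 623.91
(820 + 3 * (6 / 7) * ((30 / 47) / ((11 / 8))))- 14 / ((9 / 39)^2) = 18184546 / 32571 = 558.30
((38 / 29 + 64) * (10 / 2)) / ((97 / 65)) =615550 / 2813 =218.82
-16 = -16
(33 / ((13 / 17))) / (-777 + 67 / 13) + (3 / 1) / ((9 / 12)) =39575 / 10034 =3.94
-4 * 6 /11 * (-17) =408 /11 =37.09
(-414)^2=171396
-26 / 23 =-1.13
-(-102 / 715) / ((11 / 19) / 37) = 71706 / 7865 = 9.12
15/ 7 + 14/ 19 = 383/ 133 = 2.88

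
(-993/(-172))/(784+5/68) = 16881/2292631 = 0.01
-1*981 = -981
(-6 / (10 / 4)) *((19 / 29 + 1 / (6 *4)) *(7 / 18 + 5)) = -9409 / 1044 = -9.01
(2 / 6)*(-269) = -269 / 3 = -89.67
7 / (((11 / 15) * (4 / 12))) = 315 / 11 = 28.64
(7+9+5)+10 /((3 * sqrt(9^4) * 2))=5108 /243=21.02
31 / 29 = 1.07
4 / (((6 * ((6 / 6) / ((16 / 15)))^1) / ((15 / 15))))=32 / 45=0.71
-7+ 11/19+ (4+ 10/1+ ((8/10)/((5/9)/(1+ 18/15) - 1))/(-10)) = 135081/17575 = 7.69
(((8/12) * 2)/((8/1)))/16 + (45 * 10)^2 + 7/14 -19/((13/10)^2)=3285185881/16224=202489.27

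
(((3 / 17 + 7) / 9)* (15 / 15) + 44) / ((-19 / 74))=-507196 / 2907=-174.47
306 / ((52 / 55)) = 323.65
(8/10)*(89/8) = 89/10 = 8.90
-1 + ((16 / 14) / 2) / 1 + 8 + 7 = 102 / 7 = 14.57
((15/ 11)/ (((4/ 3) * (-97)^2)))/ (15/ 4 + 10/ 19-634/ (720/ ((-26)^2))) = -38475/ 209186900351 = -0.00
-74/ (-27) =74/ 27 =2.74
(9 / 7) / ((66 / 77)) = 3 / 2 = 1.50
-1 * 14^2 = -196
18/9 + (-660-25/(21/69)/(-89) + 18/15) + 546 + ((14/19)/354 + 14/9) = -108.32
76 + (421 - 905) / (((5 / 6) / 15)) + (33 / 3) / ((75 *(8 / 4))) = -1295389 / 150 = -8635.93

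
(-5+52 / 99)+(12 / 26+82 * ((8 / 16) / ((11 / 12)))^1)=52399 / 1287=40.71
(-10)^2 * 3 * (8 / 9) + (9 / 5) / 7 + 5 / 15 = 9354 / 35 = 267.26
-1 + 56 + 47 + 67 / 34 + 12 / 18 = 10673 / 102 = 104.64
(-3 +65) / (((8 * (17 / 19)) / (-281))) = -165509 / 68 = -2433.96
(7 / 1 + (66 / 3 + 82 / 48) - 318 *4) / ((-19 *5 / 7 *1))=208537 / 2280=91.46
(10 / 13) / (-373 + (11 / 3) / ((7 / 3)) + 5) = -14 / 6669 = -0.00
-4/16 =-1/4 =-0.25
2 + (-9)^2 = 83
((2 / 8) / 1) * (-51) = -51 / 4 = -12.75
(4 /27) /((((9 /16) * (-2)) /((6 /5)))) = -64 /405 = -0.16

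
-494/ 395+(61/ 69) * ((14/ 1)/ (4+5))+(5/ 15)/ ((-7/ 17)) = -1176113/ 1717065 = -0.68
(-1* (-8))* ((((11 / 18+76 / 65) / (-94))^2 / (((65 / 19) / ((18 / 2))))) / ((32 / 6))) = 82438891 / 58238076000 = 0.00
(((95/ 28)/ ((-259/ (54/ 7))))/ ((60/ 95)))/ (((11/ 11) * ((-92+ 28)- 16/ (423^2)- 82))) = 581340321/ 530456387440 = 0.00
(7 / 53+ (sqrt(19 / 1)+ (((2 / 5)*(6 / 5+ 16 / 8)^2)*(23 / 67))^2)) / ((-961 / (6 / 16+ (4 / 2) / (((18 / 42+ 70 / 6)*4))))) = -423*sqrt(19) / 976376 - 106987830399 / 117084903625000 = -0.00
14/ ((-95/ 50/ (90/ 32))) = -1575/ 76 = -20.72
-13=-13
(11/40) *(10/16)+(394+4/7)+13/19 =3365879/8512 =395.43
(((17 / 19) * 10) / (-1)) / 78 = -85 / 741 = -0.11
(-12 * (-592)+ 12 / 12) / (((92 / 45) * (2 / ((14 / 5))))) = 447615 / 92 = 4865.38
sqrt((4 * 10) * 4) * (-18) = -72 * sqrt(10) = -227.68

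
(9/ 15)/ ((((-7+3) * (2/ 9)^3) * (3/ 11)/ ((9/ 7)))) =-72171/ 1120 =-64.44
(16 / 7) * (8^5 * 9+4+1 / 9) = 42467920 / 63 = 674093.97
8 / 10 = 4 / 5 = 0.80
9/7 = 1.29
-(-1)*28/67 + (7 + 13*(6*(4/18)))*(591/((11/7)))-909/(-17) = 115334882/12529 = 9205.43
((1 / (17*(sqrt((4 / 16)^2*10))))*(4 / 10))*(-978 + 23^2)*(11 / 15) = -19756*sqrt(10) / 6375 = -9.80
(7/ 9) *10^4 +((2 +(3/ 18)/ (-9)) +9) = 420593/ 54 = 7788.76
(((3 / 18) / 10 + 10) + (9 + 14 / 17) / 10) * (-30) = -11219 / 34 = -329.97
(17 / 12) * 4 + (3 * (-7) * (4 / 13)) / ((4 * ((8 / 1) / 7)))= 1327 / 312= 4.25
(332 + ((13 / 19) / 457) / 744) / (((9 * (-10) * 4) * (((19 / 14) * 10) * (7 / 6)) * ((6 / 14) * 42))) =-2144770477 / 662811595200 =-0.00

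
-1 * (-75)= 75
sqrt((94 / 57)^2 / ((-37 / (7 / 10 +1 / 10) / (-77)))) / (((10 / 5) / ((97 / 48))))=2.15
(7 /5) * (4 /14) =0.40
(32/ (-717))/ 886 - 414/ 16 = -65749745/ 2541048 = -25.88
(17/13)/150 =0.01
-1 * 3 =-3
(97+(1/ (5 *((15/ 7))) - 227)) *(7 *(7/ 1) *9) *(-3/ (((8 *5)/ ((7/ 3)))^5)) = 8023779449/ 69120000000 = 0.12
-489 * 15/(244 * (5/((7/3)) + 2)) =-51345/7076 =-7.26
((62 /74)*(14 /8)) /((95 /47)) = 10199 /14060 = 0.73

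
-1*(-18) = 18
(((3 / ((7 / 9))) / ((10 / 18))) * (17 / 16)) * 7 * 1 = 4131 / 80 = 51.64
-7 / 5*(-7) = 9.80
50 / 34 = 25 / 17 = 1.47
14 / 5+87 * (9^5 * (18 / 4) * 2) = 231176849 / 5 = 46235369.80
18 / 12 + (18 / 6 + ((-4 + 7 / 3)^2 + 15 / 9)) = 161 / 18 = 8.94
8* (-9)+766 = 694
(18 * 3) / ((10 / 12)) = 324 / 5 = 64.80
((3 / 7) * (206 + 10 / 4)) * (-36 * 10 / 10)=-3216.86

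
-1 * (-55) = 55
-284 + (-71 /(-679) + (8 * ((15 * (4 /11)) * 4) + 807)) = 5210748 /7469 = 697.65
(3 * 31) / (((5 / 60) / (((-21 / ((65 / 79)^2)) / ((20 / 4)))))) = -146264076 / 21125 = -6923.74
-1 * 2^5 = -32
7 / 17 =0.41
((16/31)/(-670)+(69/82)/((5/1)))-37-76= -112.83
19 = 19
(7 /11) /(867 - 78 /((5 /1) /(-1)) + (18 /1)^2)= 35 /66363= 0.00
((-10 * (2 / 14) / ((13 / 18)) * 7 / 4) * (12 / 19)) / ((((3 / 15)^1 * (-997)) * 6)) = 0.00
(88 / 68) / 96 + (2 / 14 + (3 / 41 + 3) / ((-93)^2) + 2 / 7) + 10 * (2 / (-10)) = -350549531 / 225058512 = -1.56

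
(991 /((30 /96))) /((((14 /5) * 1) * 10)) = 3964 /35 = 113.26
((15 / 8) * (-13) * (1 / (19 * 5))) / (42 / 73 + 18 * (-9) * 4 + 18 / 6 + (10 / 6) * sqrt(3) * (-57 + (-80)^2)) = -6591360165 * sqrt(3) / 813730290984656 -401794263 / 813730290984656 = -0.00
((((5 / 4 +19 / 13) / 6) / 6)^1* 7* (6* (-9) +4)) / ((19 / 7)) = -57575 / 5928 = -9.71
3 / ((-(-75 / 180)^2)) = -432 / 25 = -17.28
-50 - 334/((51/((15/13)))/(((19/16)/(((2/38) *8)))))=-1008635/14144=-71.31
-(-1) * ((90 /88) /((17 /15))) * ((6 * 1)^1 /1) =2025 /374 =5.41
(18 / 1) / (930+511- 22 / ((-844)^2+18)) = 356177 / 28513947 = 0.01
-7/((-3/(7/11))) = 49/33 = 1.48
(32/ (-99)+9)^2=737881/ 9801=75.29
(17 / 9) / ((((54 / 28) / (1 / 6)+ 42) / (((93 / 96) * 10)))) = 3689 / 10800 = 0.34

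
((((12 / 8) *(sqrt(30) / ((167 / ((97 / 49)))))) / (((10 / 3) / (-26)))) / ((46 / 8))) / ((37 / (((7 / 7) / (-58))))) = 11349 *sqrt(30) / 1009741285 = 0.00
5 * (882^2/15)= 259308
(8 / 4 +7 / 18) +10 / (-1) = -137 / 18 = -7.61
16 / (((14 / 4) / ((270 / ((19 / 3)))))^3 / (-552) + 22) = 37549495296000 / 51630553679363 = 0.73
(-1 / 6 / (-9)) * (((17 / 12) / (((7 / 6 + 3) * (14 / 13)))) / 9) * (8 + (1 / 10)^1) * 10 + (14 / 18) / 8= 236 / 1575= 0.15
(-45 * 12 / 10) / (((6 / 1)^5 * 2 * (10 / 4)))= -1 / 720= -0.00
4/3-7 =-17/3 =-5.67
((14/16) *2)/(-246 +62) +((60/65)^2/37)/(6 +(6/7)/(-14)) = -2514715/446414176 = -0.01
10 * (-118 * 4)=-4720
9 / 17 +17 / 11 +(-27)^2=136711 / 187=731.07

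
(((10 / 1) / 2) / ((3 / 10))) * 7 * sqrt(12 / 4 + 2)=260.87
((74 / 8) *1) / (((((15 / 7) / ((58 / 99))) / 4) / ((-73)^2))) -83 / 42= 1120690247 / 20790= 53905.25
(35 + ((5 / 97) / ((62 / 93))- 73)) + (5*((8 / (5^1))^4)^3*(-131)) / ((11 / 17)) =-29693376803739843 / 104199218750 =-284967.37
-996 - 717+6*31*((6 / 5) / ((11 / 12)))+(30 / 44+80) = -152771 / 110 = -1388.83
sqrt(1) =1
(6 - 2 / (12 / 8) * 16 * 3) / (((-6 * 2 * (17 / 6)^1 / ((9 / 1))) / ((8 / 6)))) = 348 / 17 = 20.47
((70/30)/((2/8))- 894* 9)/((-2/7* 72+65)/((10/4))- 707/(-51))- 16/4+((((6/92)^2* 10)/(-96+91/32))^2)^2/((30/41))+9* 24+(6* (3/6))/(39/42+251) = -51774432153523383313680808913693028/1231603081728276046935414683993909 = -42.04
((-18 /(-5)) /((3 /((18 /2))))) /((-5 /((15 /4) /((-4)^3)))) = 81 /640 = 0.13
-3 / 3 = -1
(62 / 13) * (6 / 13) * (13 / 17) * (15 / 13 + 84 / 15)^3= 31472881068 / 60692125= 518.57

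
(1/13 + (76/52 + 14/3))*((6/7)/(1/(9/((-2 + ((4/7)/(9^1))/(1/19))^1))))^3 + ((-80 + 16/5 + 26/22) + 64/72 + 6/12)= -232166151979/40218750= -5772.58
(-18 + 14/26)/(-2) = 227/26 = 8.73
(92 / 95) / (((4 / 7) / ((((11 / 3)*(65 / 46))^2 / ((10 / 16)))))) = 286286 / 3933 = 72.79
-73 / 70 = -1.04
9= 9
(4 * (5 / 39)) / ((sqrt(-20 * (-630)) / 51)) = 0.23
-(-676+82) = 594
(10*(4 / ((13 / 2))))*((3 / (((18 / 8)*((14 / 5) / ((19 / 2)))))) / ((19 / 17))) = 6800 / 273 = 24.91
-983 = -983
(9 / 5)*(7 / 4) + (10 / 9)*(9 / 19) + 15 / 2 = 4247 / 380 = 11.18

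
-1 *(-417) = 417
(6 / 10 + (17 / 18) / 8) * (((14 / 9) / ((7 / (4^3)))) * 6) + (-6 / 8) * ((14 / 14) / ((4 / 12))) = 31873 / 540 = 59.02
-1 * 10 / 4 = -5 / 2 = -2.50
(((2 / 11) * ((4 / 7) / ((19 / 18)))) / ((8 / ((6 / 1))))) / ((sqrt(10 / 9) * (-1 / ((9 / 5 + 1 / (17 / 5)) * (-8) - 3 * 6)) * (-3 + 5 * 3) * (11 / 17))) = 0.31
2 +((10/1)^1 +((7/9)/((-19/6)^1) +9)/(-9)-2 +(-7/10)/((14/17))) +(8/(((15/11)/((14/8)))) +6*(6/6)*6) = 111719/2052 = 54.44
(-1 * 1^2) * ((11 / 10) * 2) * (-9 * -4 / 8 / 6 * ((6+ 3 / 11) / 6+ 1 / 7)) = -549 / 280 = -1.96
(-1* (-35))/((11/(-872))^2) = 26613440/121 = 219945.79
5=5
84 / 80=1.05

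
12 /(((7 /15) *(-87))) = -60 /203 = -0.30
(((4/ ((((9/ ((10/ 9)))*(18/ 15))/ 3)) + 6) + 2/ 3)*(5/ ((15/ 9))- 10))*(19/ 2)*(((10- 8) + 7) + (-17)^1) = 340480/ 81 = 4203.46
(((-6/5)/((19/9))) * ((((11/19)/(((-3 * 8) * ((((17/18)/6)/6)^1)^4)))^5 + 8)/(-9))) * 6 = -124082300117960668174744220231387438227780532646817774752/956026735568021529138877774277405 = -129789571255282309070613.40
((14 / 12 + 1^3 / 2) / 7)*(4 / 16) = 5 / 84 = 0.06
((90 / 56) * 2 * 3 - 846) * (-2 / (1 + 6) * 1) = 11709 / 49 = 238.96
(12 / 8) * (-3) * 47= -211.50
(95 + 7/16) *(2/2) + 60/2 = 125.44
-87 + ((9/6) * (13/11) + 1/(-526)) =-246568/2893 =-85.23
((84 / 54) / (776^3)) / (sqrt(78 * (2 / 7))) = 7 * sqrt(273) / 164018290176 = 0.00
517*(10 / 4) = 2585 / 2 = 1292.50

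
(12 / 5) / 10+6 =156 / 25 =6.24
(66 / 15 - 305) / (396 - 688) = 1503 / 1460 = 1.03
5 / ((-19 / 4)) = -20 / 19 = -1.05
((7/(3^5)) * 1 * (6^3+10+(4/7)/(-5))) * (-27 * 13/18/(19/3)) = -51389/2565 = -20.03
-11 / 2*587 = -6457 / 2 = -3228.50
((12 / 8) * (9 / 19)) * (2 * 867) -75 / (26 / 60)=261567 / 247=1058.98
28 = 28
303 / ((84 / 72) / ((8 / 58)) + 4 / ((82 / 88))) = 298152 / 12547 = 23.76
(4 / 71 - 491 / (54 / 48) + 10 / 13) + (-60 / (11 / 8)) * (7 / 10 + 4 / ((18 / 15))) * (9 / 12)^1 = -4715210 / 8307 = -567.62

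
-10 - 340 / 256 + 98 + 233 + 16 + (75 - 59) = 22507 / 64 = 351.67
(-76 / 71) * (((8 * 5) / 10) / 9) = -0.48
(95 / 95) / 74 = 1 / 74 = 0.01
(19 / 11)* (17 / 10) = 323 / 110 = 2.94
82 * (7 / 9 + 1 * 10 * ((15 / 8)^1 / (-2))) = -25379 / 36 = -704.97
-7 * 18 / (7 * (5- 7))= 9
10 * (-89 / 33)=-890 / 33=-26.97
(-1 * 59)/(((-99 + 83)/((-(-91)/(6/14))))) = 37583/48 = 782.98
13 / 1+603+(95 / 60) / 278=2054995 / 3336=616.01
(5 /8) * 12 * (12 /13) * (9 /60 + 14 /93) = 129 /62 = 2.08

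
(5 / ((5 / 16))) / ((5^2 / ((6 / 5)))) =96 / 125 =0.77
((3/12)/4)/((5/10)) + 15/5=25/8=3.12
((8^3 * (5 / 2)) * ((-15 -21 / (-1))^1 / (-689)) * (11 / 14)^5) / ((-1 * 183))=12884080 / 706381403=0.02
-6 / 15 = -2 / 5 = -0.40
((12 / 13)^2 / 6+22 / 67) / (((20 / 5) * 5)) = 2663 / 113230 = 0.02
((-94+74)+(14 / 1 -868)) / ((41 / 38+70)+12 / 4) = -33212 / 2815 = -11.80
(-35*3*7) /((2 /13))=-4777.50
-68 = -68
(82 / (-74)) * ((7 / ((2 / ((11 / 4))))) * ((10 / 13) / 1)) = -8.20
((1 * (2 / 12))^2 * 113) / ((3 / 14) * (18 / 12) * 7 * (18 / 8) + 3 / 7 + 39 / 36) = 3164 / 6627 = 0.48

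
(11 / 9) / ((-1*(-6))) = 11 / 54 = 0.20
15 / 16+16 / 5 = 331 / 80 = 4.14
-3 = -3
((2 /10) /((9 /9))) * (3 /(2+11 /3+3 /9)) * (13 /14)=13 /140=0.09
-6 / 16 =-3 / 8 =-0.38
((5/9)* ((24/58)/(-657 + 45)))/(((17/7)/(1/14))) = -5/452574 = -0.00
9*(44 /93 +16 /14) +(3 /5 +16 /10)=18167 /1085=16.74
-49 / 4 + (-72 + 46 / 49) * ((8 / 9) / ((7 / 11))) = -1376927 / 12348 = -111.51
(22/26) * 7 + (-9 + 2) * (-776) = 70693/13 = 5437.92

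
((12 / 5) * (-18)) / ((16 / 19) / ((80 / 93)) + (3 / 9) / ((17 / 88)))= -209304 / 13103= -15.97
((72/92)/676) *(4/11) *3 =54/42757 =0.00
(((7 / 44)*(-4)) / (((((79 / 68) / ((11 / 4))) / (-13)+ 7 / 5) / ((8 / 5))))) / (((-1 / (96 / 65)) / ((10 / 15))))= 30464 / 41555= 0.73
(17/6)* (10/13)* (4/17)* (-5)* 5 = -500/39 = -12.82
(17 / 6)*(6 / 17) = 1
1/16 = 0.06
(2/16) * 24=3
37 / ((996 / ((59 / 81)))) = 2183 / 80676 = 0.03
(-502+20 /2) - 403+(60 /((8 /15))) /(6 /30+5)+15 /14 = -317515 /364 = -872.29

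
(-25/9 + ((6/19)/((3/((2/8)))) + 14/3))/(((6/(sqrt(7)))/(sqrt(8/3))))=655 * sqrt(42)/3078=1.38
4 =4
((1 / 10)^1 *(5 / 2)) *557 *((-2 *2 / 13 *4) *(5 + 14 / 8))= -15039 / 13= -1156.85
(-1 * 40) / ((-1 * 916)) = 0.04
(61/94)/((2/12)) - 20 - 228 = -11473/47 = -244.11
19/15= 1.27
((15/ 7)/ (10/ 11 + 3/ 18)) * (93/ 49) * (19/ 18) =97185/ 24353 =3.99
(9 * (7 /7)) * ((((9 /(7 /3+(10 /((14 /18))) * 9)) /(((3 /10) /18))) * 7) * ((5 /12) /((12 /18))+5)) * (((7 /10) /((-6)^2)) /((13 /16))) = 1250235 /32227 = 38.79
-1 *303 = -303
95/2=47.50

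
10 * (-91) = -910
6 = 6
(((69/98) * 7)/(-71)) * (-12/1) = 414/497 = 0.83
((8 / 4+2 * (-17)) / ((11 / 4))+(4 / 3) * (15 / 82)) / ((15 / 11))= -5138 / 615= -8.35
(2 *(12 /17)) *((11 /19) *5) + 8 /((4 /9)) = 7134 /323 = 22.09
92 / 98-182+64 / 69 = -609032 / 3381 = -180.13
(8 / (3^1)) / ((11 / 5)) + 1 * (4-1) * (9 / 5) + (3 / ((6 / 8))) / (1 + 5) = 1201 / 165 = 7.28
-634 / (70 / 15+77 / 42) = -1268 / 13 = -97.54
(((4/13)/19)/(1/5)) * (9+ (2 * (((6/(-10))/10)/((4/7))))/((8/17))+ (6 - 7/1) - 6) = 1243/9880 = 0.13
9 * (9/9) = 9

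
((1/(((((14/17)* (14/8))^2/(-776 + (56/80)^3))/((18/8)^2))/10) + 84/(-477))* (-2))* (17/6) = 49079786939639/458110800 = 107135.19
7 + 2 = 9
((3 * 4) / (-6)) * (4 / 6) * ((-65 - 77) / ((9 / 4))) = 2272 / 27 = 84.15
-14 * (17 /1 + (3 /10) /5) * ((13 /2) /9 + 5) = -615013 /450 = -1366.70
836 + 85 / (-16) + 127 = 15323 / 16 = 957.69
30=30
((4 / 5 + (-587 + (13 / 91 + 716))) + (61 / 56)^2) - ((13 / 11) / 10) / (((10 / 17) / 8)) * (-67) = 205955499 / 862400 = 238.82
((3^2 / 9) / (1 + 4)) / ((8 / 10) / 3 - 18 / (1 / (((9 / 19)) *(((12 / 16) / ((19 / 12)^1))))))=-1083 / 20426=-0.05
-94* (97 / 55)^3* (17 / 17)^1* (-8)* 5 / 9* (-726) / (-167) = 1372660192 / 137775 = 9963.06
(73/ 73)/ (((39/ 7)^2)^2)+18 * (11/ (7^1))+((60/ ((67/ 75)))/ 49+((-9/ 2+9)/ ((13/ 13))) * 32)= 1318932984757/ 7595026803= 173.66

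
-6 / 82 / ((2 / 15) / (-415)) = 18675 / 82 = 227.74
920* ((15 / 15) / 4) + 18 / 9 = 232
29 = 29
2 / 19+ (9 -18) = -169 / 19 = -8.89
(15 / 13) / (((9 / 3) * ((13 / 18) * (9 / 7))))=70 / 169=0.41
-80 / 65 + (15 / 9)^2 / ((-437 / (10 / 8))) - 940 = -192498377 / 204516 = -941.24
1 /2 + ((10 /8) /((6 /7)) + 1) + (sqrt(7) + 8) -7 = sqrt(7) + 95 /24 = 6.60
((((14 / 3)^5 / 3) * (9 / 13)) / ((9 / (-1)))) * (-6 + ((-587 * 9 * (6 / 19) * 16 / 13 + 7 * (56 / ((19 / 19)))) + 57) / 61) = 261741192608 / 142789959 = 1833.05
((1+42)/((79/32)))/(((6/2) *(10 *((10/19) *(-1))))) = -6536/5925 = -1.10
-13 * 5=-65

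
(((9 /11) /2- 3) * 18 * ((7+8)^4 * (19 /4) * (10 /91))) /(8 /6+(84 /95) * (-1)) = -703154671875 /256256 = -2743953.98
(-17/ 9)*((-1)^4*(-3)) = 17/ 3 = 5.67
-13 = -13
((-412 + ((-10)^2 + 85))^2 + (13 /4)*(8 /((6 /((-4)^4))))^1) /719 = 157915 /2157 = 73.21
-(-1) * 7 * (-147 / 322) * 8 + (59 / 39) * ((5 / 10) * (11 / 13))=-581305 / 23322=-24.93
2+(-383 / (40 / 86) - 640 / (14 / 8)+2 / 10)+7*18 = -1060.96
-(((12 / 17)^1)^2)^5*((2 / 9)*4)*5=-275188285440 / 2015993900449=-0.14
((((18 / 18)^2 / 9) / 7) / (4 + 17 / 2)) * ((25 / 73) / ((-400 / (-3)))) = 1 / 306600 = 0.00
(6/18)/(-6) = -1/18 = -0.06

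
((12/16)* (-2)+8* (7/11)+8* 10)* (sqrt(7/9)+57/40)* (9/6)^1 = 1839* sqrt(7)/44+314469/1760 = 289.26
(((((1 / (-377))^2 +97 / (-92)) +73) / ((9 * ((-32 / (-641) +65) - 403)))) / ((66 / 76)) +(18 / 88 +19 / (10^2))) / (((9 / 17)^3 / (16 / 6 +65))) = 44279281751025672841 / 264348652549538700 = 167.50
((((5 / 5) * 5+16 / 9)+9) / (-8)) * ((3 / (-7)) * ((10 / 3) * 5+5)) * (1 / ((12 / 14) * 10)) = 923 / 432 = 2.14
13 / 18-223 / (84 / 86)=-14338 / 63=-227.59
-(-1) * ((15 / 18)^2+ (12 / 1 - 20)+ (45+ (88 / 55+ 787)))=148733 / 180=826.29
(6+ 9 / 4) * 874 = 14421 / 2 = 7210.50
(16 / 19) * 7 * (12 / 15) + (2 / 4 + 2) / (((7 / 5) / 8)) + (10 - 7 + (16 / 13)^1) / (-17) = 2755981 / 146965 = 18.75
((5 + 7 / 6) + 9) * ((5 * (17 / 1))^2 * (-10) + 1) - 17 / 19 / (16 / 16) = -41639541 / 38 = -1095777.39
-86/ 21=-4.10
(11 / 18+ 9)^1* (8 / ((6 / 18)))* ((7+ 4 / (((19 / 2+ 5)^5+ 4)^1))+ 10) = 241294751204 / 61533831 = 3921.33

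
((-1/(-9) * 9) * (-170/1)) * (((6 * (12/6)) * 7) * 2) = -28560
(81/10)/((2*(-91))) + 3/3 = 1739/1820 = 0.96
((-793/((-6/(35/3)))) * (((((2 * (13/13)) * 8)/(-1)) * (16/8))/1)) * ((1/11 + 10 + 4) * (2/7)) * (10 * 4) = -786656000/99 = -7946020.20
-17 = -17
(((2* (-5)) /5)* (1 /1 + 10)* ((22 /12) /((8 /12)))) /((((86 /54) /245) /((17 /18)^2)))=-8567405 /1032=-8301.75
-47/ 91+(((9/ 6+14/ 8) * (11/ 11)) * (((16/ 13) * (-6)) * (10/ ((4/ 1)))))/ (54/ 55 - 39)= 67341/ 63427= 1.06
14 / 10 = 7 / 5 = 1.40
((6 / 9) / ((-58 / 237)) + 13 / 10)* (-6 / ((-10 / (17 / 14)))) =-3009 / 2900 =-1.04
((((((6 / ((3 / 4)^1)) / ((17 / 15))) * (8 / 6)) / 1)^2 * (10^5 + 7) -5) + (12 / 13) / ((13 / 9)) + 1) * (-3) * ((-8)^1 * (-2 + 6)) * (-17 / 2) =-7228738528.06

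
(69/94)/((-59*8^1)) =-69/44368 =-0.00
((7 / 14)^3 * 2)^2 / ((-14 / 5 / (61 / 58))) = -305 / 12992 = -0.02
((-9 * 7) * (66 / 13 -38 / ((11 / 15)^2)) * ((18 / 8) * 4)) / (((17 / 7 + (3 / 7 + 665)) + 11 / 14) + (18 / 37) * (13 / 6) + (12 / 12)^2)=10099961928 / 182164411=55.44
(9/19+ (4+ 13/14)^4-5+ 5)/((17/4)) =25354179/182476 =138.95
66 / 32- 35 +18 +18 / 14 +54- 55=-1641 / 112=-14.65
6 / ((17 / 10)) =60 / 17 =3.53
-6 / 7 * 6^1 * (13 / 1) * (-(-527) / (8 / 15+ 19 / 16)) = -59192640 / 2891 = -20474.80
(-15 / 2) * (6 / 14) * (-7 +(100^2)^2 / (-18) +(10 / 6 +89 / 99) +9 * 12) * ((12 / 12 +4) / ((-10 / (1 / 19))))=-469916.05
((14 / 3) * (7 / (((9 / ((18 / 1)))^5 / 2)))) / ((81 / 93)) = 194432 / 81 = 2400.40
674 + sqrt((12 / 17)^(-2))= 8105 / 12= 675.42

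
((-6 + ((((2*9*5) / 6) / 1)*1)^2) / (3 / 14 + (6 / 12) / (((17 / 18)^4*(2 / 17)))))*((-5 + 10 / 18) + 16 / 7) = -1336336 / 15705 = -85.09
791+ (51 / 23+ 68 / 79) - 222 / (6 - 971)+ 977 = 3105820659 / 1753405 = 1771.31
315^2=99225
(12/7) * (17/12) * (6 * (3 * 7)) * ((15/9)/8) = 255/4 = 63.75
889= 889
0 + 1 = 1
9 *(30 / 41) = 270 / 41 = 6.59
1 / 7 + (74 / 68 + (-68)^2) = 1100805 / 238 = 4625.23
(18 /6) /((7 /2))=6 /7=0.86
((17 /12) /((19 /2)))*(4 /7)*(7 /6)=17 /171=0.10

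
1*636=636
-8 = -8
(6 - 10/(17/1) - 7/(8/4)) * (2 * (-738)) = -47970/17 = -2821.76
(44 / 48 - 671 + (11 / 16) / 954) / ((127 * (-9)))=10228141 / 17446752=0.59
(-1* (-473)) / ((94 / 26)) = 6149 / 47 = 130.83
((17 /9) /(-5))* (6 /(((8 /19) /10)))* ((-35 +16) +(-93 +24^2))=-24978.67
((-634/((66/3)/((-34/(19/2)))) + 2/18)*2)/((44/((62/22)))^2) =0.85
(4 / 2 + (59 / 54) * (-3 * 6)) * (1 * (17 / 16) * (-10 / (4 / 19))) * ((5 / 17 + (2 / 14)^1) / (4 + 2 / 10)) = 327275 / 3528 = 92.77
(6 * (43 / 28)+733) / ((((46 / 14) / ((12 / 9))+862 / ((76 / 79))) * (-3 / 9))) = -1184574 / 477997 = -2.48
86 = 86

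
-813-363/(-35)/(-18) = -170851/210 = -813.58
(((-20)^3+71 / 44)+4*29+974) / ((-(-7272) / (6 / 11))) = -101323 / 195536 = -0.52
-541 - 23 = -564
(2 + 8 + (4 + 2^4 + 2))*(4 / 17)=128 / 17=7.53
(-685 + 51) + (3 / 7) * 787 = -2077 / 7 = -296.71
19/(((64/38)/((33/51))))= 3971/544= 7.30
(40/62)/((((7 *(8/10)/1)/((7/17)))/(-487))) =-12175/527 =-23.10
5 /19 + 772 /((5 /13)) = 190709 /95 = 2007.46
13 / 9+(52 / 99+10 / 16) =2.59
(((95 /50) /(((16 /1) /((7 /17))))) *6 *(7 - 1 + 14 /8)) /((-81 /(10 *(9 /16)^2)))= -12369 /139264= -0.09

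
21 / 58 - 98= -97.64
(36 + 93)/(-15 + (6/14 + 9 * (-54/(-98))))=-2107/157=-13.42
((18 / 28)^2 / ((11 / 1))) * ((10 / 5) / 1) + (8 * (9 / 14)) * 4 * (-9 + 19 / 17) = -2970207 / 18326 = -162.08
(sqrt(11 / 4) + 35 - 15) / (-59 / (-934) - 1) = -3736 / 175 - 467*sqrt(11) / 875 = -23.12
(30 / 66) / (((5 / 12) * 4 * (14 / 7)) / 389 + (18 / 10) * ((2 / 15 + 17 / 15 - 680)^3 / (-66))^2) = 4874048437500 / 433203768543486622592949509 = 0.00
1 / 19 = 0.05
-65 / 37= -1.76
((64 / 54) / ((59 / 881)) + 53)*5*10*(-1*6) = -11262100 / 531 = -21209.23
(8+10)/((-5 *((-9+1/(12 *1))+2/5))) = 216/511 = 0.42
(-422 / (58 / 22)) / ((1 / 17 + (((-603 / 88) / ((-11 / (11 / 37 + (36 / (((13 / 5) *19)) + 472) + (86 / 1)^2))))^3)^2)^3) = -2511796920698673015379365592513918280434622238279754299978912275564305082001773190348783946763520013953497244347290652766865744461824 / 41899636871344458602393781736700994462935120661035677623755051299554226134735576923729699433408192520724979353511095944423614631802312953652523024733005559567806571723752944972214491832078169563677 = -0.00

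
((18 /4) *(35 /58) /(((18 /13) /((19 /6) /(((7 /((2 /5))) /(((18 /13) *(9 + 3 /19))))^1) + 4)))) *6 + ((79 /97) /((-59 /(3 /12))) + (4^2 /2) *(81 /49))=87.29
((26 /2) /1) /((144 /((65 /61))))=845 /8784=0.10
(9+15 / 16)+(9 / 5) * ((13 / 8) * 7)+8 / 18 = 22217 / 720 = 30.86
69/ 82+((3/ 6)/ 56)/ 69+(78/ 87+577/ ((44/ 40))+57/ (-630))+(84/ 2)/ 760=5053078387037/ 9602078640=526.25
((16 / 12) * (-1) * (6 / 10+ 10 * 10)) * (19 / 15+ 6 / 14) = -358136 / 1575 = -227.39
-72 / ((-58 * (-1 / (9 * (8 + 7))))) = -4860 / 29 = -167.59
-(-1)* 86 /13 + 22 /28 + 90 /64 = 25647 /2912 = 8.81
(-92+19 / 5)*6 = -529.20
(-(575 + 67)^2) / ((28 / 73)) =-1074570.43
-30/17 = -1.76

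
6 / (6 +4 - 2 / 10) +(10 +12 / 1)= 1108 / 49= 22.61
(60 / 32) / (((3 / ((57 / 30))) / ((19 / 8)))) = 2.82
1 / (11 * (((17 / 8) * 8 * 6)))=1 / 1122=0.00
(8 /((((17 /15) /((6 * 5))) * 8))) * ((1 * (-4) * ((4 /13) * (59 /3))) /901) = -141600 /199121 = -0.71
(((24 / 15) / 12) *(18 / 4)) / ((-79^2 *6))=-1 / 62410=-0.00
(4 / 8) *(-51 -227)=-139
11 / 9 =1.22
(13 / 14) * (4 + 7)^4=190333 / 14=13595.21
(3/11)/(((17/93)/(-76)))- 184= -55612/187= -297.39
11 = 11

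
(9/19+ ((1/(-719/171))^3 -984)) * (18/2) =-62513628325578/7062204221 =-8851.86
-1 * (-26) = 26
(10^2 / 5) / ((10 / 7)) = 14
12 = 12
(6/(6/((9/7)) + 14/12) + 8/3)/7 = 388/735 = 0.53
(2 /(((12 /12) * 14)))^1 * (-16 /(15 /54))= -288 /35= -8.23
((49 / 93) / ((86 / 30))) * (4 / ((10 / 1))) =98 / 1333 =0.07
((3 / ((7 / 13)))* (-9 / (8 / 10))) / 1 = -1755 / 28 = -62.68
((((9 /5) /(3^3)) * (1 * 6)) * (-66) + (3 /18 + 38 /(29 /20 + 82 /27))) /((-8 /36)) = 3873903 /48460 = 79.94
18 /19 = 0.95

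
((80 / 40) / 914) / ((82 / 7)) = 7 / 37474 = 0.00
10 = 10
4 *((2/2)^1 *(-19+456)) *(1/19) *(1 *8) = 736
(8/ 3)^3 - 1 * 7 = 323/ 27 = 11.96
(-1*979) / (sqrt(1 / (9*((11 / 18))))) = -2295.96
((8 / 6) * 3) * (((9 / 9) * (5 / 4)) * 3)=15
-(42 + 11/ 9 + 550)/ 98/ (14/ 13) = -69407/ 12348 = -5.62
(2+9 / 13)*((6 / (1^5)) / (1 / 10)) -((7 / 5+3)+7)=9759 / 65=150.14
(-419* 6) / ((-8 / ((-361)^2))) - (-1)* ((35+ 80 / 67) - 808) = 10975297455 / 268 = 40952602.44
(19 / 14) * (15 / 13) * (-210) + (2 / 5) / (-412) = -4403263 / 13390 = -328.85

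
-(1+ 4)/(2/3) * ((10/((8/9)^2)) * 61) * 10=-1852875/32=-57902.34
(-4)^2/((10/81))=648/5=129.60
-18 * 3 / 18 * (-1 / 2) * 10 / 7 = 15 / 7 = 2.14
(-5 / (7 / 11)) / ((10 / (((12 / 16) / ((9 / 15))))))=-55 / 56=-0.98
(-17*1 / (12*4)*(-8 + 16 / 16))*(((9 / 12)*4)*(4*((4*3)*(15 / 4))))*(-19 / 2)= -101745 / 8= -12718.12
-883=-883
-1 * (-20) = 20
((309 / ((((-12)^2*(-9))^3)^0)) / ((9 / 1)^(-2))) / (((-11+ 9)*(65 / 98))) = -1226421 / 65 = -18868.02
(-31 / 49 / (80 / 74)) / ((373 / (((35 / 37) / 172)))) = -31 / 3592736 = -0.00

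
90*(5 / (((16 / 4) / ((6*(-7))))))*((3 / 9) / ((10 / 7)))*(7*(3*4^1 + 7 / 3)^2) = -3171035 / 2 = -1585517.50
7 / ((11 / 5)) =35 / 11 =3.18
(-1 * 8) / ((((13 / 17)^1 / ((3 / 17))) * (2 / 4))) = -48 / 13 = -3.69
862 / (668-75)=1.45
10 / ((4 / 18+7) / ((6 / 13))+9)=0.41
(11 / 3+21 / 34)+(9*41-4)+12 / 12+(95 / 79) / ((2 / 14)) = 3051581 / 8058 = 378.70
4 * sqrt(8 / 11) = 3.41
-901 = -901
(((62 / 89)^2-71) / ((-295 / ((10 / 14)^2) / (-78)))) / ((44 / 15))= -148522725 / 45799222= -3.24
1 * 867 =867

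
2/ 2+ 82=83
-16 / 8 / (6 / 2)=-2 / 3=-0.67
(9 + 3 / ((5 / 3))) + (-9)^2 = 459 / 5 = 91.80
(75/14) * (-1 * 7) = -75/2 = -37.50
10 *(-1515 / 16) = -7575 / 8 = -946.88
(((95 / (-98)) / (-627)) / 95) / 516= 1 / 31706136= 0.00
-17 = -17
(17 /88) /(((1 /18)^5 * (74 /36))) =72275976 /407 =177582.25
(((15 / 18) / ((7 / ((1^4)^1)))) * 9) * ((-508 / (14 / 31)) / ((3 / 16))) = -314960 / 49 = -6427.76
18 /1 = 18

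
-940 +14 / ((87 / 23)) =-81458 / 87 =-936.30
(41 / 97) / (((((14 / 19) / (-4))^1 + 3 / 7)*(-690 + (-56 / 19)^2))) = -1968533 / 775369985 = -0.00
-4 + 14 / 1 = 10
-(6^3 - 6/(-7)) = -1518/7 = -216.86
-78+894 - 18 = 798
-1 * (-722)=722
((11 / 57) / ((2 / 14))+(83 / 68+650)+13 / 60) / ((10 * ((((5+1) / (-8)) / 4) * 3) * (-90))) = 12651034 / 9811125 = 1.29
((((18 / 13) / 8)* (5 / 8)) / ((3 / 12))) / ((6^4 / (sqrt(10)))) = 5* sqrt(10) / 14976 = 0.00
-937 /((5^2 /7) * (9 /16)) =-466.42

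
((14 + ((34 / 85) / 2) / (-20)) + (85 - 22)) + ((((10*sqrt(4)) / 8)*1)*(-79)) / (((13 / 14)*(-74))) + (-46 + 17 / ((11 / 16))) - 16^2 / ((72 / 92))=-1278663569 / 4761900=-268.52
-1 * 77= -77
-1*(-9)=9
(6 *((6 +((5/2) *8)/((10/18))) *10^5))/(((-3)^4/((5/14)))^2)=489.91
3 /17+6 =6.18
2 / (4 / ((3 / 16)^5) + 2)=243 / 2097395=0.00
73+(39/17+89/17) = 1369/17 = 80.53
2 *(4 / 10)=4 / 5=0.80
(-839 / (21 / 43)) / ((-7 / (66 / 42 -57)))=-13997876 / 1029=-13603.38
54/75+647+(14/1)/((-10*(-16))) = 259123/400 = 647.81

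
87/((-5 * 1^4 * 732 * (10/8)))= -29/1525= -0.02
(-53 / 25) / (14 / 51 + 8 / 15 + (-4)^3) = 2703 / 80570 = 0.03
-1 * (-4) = 4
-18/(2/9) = -81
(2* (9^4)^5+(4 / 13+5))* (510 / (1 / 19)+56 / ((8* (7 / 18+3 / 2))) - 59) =51773904664012293587512050 / 221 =234271061828109925735348.60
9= 9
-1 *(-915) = 915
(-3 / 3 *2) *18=-36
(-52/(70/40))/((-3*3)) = 208/63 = 3.30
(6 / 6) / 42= 1 / 42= 0.02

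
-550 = -550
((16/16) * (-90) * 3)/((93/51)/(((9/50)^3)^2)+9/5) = -12196570950/2421956310473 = -0.01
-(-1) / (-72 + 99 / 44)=-4 / 279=-0.01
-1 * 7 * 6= -42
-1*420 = -420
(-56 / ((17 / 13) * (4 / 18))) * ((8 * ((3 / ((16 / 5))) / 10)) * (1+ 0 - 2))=2457 / 17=144.53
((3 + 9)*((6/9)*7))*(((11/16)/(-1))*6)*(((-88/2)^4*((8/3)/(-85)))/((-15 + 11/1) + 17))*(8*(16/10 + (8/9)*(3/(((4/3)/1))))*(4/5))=48140612.86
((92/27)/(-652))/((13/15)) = -115/19071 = -0.01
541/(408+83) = 541/491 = 1.10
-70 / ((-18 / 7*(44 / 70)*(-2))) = -8575 / 396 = -21.65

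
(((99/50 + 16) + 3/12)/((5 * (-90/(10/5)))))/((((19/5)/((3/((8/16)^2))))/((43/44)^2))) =-0.24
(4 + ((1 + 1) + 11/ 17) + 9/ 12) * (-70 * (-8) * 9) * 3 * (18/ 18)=1901340/ 17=111843.53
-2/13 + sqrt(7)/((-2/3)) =-3 * sqrt(7)/2 - 2/13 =-4.12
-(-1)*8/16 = 1/2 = 0.50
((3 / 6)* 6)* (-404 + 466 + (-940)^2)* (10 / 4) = 6627465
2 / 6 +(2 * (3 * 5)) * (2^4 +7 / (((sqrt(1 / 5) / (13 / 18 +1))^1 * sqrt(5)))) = 842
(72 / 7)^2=5184 / 49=105.80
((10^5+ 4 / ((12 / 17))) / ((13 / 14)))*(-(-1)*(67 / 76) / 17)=140707973 / 25194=5584.98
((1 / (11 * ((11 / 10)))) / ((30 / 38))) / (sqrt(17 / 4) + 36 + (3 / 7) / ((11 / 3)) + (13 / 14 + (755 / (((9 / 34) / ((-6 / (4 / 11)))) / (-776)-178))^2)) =3413486332251867681749674342445295 / 1792096668070093659855597765412934402-8457591784794971256397952831299 * sqrt(17) / 488753636746389179960617572385345746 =0.00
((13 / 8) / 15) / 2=13 / 240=0.05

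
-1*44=-44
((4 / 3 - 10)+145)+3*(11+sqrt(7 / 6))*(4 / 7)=2*sqrt(42) / 7+3259 / 21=157.04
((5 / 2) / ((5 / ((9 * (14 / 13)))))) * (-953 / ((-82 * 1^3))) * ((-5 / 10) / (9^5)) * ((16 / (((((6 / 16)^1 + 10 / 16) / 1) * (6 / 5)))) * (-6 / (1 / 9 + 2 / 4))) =0.06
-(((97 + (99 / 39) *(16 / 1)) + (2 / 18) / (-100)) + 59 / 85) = -27509539 / 198900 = -138.31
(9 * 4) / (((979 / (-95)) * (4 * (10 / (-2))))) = 171 / 979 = 0.17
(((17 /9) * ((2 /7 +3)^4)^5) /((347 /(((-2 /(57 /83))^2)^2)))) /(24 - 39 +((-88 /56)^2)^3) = 11076638908811817360798968394640782856 /76309789471968769853004351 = 145153577089.62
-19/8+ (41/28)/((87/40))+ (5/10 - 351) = -1715927/4872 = -352.20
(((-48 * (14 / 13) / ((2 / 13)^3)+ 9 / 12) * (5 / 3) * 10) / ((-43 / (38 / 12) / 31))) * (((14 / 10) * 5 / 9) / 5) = 14451115 / 172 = 84018.11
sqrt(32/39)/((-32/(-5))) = 5*sqrt(78)/312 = 0.14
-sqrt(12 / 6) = -sqrt(2) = -1.41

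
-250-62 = -312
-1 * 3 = -3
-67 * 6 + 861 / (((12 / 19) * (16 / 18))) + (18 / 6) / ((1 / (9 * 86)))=110517 / 32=3453.66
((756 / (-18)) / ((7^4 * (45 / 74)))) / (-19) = 148 / 97755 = 0.00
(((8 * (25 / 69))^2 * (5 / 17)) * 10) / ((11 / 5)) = 10000000 / 890307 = 11.23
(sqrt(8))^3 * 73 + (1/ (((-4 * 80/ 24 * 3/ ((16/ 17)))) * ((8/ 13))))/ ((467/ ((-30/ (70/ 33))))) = 1287/ 1111460 + 1168 * sqrt(2) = 1651.80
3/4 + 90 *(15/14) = 97.18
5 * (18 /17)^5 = 9447840 /1419857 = 6.65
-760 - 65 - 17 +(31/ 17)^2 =-838.67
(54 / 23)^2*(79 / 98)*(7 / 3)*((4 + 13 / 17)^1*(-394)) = -1225306116 / 62951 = -19464.44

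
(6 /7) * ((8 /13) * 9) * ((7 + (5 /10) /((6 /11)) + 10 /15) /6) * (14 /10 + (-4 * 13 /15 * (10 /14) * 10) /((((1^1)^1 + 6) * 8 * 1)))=145024 /22295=6.50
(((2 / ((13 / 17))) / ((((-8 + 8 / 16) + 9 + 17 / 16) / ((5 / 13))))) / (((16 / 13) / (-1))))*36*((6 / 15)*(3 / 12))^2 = -306 / 2665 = -0.11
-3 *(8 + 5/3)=-29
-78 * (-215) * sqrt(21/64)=8385 * sqrt(21)/4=9606.22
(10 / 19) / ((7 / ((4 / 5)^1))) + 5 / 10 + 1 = 415 / 266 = 1.56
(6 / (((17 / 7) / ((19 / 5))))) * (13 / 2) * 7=427.16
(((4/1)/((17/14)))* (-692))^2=1501717504/289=5196254.34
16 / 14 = 8 / 7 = 1.14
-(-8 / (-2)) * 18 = -72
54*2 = 108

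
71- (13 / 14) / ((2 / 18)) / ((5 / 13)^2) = 5077 / 350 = 14.51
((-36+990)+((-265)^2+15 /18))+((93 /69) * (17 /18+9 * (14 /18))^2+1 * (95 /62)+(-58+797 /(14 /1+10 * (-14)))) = 115139788249 /1617084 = 71202.11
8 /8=1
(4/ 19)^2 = 16/ 361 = 0.04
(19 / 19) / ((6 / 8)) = 4 / 3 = 1.33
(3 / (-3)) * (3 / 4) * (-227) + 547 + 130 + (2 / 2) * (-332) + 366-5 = 3505 / 4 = 876.25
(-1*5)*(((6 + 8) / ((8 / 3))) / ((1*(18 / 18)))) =-105 / 4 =-26.25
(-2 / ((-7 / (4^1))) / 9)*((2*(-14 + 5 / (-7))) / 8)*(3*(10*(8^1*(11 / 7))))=-181280 / 1029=-176.17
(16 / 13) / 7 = 16 / 91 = 0.18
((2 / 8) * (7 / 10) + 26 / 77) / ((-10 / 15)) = -4737 / 6160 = -0.77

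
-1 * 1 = -1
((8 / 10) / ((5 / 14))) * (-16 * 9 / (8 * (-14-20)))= 504 / 425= 1.19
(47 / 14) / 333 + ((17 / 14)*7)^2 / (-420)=-30199 / 186480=-0.16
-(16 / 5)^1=-16 / 5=-3.20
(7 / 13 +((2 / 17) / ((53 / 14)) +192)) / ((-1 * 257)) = -2255567 / 3010241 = -0.75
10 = 10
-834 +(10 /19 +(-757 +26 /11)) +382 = -1206.11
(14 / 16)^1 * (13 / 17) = 91 / 136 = 0.67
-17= -17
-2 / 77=-0.03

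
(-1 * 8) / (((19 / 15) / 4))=-480 / 19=-25.26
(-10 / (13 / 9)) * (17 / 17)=-90 / 13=-6.92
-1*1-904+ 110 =-795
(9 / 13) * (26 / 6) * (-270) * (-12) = 9720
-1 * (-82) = 82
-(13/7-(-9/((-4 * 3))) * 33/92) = -1.59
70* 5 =350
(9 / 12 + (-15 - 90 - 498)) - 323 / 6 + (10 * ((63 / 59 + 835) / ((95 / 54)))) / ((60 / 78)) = 371410907 / 67260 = 5522.02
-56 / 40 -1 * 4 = -5.40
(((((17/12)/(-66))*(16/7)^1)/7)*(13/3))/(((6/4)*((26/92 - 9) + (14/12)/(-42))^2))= -575552/2173914743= -0.00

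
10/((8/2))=5/2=2.50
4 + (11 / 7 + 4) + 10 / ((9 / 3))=12.90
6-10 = -4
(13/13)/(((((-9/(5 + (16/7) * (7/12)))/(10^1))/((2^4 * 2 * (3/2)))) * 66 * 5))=-304/297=-1.02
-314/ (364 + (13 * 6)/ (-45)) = -2355/ 2717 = -0.87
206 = 206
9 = 9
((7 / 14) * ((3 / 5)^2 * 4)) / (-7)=-18 / 175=-0.10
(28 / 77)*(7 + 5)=48 / 11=4.36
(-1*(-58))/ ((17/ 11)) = 638/ 17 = 37.53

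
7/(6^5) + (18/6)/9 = 2599/7776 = 0.33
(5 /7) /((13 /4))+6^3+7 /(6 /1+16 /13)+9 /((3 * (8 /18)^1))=3831129 /17108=223.94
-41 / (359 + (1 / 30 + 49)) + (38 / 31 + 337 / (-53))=-105249243 / 20111963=-5.23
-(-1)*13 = 13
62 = 62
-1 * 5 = -5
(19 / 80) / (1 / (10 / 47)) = 19 / 376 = 0.05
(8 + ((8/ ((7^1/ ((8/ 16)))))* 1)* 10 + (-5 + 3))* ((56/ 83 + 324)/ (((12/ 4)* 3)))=2209736/ 5229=422.59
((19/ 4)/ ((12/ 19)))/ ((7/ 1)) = 361/ 336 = 1.07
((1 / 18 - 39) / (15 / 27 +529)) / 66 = -701 / 629112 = -0.00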